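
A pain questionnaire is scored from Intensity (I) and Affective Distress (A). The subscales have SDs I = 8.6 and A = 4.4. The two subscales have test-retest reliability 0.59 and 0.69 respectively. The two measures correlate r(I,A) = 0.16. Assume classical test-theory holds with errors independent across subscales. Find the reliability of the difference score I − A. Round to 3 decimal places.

0.553

Var(I−A) = 8.6² + 4.4² − 2·8.6·4.4·0.16 = 93.32 − 12.1088 = 81.2112.
Because errors are independent across components, Cov(Tᵢ,Tⱼ) = Cov(Xᵢ,Xⱼ); the off-diagonal part of the true-score variance is the same as above.
True-score variance = [8.6²·0.59 + 4.4²·0.69] − 12.1088 = 56.9948 − 12.1088 = 44.886.
Reliability = 44.886 / 81.2112 = 0.553.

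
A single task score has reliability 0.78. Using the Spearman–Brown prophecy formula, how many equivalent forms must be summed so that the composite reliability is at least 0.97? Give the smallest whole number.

k ≥ ρ*(1−ρ₁)/(ρ₁(1−ρ*)) = 0.97·0.22 / (0.78·0.03) = 9.120.
Smallest integer k = 10.

10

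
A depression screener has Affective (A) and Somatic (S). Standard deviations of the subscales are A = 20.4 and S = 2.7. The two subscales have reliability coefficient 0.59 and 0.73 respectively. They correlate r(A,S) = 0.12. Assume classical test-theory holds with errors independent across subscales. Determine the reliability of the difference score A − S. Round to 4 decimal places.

Var(A−S) = 20.4² + 2.7² − 2·20.4·2.7·0.12 = 423.45 − 13.2192 = 410.231.
Because errors are independent across components, Cov(Tᵢ,Tⱼ) = Cov(Xᵢ,Xⱼ); the off-diagonal part of the true-score variance is the same as above.
True-score variance = [20.4²·0.59 + 2.7²·0.73] − 13.2192 = 250.856 − 13.2192 = 237.637.
Reliability = 237.637 / 410.231 = 0.5793.

0.5793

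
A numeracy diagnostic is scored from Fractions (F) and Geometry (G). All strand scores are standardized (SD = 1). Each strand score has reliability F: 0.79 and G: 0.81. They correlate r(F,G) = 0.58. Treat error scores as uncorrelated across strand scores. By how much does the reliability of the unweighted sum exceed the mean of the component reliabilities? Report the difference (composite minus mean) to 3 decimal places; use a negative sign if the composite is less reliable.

Var(sum) = 2 + 1.16 = 3.16; true-score variance = 1.6 + 1.16 = 2.76; composite reliability = 0.8734.
Mean component reliability = 0.8000.
Difference = 0.8734 − 0.8000 = 0.073.

0.073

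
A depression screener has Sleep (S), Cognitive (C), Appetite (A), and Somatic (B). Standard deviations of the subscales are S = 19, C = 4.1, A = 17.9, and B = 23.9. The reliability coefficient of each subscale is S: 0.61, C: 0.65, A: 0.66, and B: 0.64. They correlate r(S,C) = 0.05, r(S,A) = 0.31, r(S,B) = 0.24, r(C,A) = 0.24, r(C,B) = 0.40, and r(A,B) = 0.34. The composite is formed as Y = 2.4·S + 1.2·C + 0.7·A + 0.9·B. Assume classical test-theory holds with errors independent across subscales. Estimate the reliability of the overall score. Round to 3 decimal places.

Var(Y) = 2.4²·19² + 1.2²·4.1² + 0.7²·17.9² + 0.9²·23.9² + 2·[2.88·19·4.1·0.05 + 1.68·19·17.9·0.31 + 2.16·19·23.9·0.24 + 0.84·4.1·17.9·0.24 + 1.08·4.1·23.9·0.40 + 0.63·17.9·23.9·0.34] = 2723.25 + 1145.02 = 3868.27.
Because errors are independent across components, Cov(Tᵢ,Tⱼ) = Cov(Xᵢ,Xⱼ); the off-diagonal part of the true-score variance is the same as above.
True-score variance = [2.4²·19²·0.61 + 1.2²·4.1²·0.65 + 0.7²·17.9²·0.66 + 0.9²·23.9²·0.64] + 1145.02 = 1683.88 + 1145.02 = 2828.9.
Reliability = 2828.9 / 3868.27 = 0.731.

0.731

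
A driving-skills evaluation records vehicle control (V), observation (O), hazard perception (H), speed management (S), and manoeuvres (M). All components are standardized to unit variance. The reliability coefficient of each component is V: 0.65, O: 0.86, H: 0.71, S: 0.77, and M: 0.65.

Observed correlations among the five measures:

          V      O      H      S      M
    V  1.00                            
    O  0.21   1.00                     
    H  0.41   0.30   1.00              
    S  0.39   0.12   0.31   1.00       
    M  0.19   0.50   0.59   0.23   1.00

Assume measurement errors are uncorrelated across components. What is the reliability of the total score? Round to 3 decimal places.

0.882

Var(V+O+H+S+M) = 5 + 2·[0.21 + 0.41 + 0.39 + 0.19 + 0.30 + 0.12 + 0.50 + 0.31 + 0.59 + 0.23] = 5 + 6.5 = 11.5.
Because errors are independent across components, Cov(Tᵢ,Tⱼ) = Cov(Xᵢ,Xⱼ); the off-diagonal part of the true-score variance is the same as above.
True-score variance = [0.65 + 0.86 + 0.71 + 0.77 + 0.65] + 6.5 = 3.64 + 6.5 = 10.14.
Reliability = 10.14 / 11.5 = 0.882.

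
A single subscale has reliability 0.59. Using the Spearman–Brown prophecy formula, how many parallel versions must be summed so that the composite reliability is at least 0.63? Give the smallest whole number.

2

k ≥ ρ*(1−ρ₁)/(ρ₁(1−ρ*)) = 0.63·0.41 / (0.59·0.37) = 1.183.
Smallest integer k = 2.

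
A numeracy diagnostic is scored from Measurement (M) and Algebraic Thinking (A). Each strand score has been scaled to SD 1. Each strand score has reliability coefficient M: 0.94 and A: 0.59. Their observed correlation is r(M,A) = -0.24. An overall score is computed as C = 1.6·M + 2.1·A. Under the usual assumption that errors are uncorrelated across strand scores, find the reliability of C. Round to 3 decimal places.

Var(C) = 1.6² + 2.1² + 2·[3.36·(-0.24)] = 6.97 − 1.6128 = 5.3572.
Under uncorrelated errors the observed covariances equal the true-score covariances, so only the own-variance terms attenuate.
True-score variance = [1.6²·0.94 + 2.1²·0.59] − 1.6128 = 5.0083 − 1.6128 = 3.3955.
Reliability = 3.3955 / 5.3572 = 0.634.

0.634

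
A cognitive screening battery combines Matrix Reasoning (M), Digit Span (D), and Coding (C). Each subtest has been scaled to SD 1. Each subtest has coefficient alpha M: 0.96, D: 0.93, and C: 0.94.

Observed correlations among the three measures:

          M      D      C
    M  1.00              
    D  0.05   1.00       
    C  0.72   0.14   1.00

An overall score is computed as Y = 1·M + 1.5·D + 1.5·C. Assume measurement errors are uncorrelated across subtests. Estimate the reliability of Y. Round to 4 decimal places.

0.9606

Var(Y) = 1 + 1.5² + 1.5² + 2·[1.5·0.05 + 1.5·0.72 + 2.25·0.14] = 5.5 + 2.94 = 8.44.
With uncorrelated errors the cross-covariances are all true-score covariance, so they carry over unchanged; only the diagonal terms shrink to ρᵢσᵢ².
True-score variance = [0.96 + 1.5²·0.93 + 1.5²·0.94] + 2.94 = 5.1675 + 2.94 = 8.1075.
Reliability = 8.1075 / 8.44 = 0.9606.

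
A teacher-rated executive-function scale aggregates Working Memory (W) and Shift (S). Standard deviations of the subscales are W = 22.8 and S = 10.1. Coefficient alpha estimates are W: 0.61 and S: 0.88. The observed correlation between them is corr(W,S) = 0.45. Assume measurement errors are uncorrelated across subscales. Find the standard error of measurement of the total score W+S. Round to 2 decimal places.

14.66

Var(total) = 621.85 + 207.252 = 829.102.
True-score variance = 406.871 + 207.252 = 614.123, so reliability = 0.7407.
Error variance = 829.102 − 614.123 = 214.979; SEM = √214.979 = 14.66.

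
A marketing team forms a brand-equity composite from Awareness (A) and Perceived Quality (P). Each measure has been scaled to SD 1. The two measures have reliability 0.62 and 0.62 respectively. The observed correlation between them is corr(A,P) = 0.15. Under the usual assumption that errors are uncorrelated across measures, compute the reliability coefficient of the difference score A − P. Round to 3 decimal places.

Var(A−P) = 1 + 1 − 2·0.15 = 2 − 0.3 = 1.7.
With uncorrelated errors the cross-covariances are all true-score covariance, so they carry over unchanged; only the diagonal terms shrink to ρᵢσᵢ².
True-score variance = [0.62 + 0.62] − 0.3 = 1.24 − 0.3 = 0.94.
Reliability = 0.94 / 1.7 = 0.553.

0.553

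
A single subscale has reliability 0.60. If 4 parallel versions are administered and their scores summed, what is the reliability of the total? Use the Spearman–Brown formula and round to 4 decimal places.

ρ_k = kρ / (1 + (k−1)ρ) = 4·0.60 / (1 + 3·0.60) = 2.400 / 2.800 = 0.8571.

0.8571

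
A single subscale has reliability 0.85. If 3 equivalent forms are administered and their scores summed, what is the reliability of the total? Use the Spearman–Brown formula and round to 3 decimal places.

ρ_k = kρ / (1 + (k−1)ρ) = 3·0.85 / (1 + 2·0.85) = 2.550 / 2.700 = 0.944.

0.944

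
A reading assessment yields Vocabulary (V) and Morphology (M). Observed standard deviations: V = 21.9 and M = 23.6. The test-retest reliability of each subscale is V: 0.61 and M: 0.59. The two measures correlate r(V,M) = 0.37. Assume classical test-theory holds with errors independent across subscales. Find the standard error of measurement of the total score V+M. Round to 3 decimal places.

20.381

Var(total) = 1036.57 + 382.462 = 1419.03.
True-score variance = 621.168 + 382.462 = 1003.63, so reliability = 0.7073.
Error variance = 1419.03 − 1003.63 = 415.401; SEM = √415.401 = 20.381.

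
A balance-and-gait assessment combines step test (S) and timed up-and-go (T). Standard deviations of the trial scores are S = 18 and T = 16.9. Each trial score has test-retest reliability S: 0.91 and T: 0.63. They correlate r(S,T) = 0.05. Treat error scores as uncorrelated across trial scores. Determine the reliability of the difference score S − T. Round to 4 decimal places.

0.7672

Var(S−T) = 18² + 16.9² − 2·18·16.9·0.05 = 609.61 − 30.42 = 579.19.
Because errors are independent across components, Cov(Tᵢ,Tⱼ) = Cov(Xᵢ,Xⱼ); the off-diagonal part of the true-score variance is the same as above.
True-score variance = [18²·0.91 + 16.9²·0.63] − 30.42 = 474.774 − 30.42 = 444.354.
Reliability = 444.354 / 579.19 = 0.7672.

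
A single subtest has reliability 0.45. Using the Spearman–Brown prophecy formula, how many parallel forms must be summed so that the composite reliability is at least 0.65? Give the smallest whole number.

k ≥ ρ*(1−ρ₁)/(ρ₁(1−ρ*)) = 0.65·0.55 / (0.45·0.35) = 2.270.
Smallest integer k = 3.

3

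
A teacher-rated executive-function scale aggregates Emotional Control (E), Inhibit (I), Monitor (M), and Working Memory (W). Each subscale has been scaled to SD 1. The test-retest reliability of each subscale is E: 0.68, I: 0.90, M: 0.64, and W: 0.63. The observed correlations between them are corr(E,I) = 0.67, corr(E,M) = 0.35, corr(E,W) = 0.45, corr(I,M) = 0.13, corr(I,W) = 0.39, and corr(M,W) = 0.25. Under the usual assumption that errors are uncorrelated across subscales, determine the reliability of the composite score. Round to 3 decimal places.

0.864

Var(E+I+M+W) = 4 + 2·[0.67 + 0.35 + 0.45 + 0.13 + 0.39 + 0.25] = 4 + 4.48 = 8.48.
Under uncorrelated errors the observed covariances equal the true-score covariances, so only the own-variance terms attenuate.
True-score variance = [0.68 + 0.90 + 0.64 + 0.63] + 4.48 = 2.85 + 4.48 = 7.33.
Reliability = 7.33 / 8.48 = 0.864.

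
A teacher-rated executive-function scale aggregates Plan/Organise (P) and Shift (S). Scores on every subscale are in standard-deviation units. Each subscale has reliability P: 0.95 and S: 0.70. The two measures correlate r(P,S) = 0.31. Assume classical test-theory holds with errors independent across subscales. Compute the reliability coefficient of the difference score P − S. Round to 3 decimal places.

0.746

Var(P−S) = 1 + 1 − 2·0.31 = 2 − 0.62 = 1.38.
Because errors are independent across components, Cov(Tᵢ,Tⱼ) = Cov(Xᵢ,Xⱼ); the off-diagonal part of the true-score variance is the same as above.
True-score variance = [0.95 + 0.70] − 0.62 = 1.65 − 0.62 = 1.03.
Reliability = 1.03 / 1.38 = 0.746.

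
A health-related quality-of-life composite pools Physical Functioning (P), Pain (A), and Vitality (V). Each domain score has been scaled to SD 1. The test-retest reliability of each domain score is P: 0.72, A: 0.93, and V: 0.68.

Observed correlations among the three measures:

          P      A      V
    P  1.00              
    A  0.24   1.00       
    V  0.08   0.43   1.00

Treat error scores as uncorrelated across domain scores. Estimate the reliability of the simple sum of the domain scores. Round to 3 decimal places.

0.851

Var(P+A+V) = 3 + 2·[0.24 + 0.08 + 0.43] = 3 + 1.5 = 4.5.
Because errors are independent across components, Cov(Tᵢ,Tⱼ) = Cov(Xᵢ,Xⱼ); the off-diagonal part of the true-score variance is the same as above.
True-score variance = [0.72 + 0.93 + 0.68] + 1.5 = 2.33 + 1.5 = 3.83.
Reliability = 3.83 / 4.5 = 0.851.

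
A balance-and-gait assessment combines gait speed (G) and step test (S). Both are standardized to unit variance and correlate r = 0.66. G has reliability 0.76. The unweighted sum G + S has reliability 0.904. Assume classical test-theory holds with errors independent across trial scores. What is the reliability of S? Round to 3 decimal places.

Var(G+S) = 2 + 2·0.66 = 3.320.
True-score variance = ρ_G + ρ_S + 2·0.66, so 0.904 = (0.76 + ρ_S + 1.32) / 3.320.
ρ_S = 0.904·3.320 − 0.76 − 1.32 = 0.921.

0.921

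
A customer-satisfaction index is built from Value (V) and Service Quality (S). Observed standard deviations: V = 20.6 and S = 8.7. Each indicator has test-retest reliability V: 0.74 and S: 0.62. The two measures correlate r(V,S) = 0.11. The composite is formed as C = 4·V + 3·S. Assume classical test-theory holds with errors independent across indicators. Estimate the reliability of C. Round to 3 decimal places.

Var(C) = 4²·20.6² + 3²·8.7² + 2·[12·20.6·8.7·0.11] = 7470.97 + 473.141 = 7944.11.
Because errors are independent across components, Cov(Tᵢ,Tⱼ) = Cov(Xᵢ,Xⱼ); the off-diagonal part of the true-score variance is the same as above.
True-score variance = [4²·20.6²·0.74 + 3²·8.7²·0.62] + 473.141 = 5446.77 + 473.141 = 5919.91.
Reliability = 5919.91 / 7944.11 = 0.745.

0.745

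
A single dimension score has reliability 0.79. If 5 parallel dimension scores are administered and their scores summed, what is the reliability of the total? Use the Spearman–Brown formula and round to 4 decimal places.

0.9495

ρ_k = kρ / (1 + (k−1)ρ) = 5·0.79 / (1 + 4·0.79) = 3.950 / 4.160 = 0.9495.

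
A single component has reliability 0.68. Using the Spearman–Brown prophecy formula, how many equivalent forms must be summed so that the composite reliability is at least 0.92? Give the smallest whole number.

6

k ≥ ρ*(1−ρ₁)/(ρ₁(1−ρ*)) = 0.92·0.32 / (0.68·0.08) = 5.412.
Smallest integer k = 6.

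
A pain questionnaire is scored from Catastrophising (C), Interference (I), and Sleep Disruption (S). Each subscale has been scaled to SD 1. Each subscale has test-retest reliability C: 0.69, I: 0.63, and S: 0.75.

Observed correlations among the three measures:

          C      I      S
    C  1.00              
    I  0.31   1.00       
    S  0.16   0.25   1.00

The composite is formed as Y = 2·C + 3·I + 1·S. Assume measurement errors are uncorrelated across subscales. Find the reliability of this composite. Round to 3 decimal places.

0.757

Var(Y) = 2² + 3² + 1 + 2·[6·0.31 + 2·0.16 + 3·0.25] = 14 + 5.86 = 19.86.
With uncorrelated errors the cross-covariances are all true-score covariance, so they carry over unchanged; only the diagonal terms shrink to ρᵢσᵢ².
True-score variance = [2²·0.69 + 3²·0.63 + 0.75] + 5.86 = 9.18 + 5.86 = 15.04.
Reliability = 15.04 / 19.86 = 0.757.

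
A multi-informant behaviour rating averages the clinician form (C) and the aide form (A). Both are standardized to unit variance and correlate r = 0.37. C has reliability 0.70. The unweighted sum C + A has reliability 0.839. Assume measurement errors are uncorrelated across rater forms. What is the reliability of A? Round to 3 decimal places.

0.859

Var(C+A) = 2 + 2·0.37 = 2.740.
True-score variance = ρ_C + ρ_A + 2·0.37, so 0.839 = (0.70 + ρ_A + 0.74) / 2.740.
ρ_A = 0.839·2.740 − 0.70 − 0.74 = 0.859.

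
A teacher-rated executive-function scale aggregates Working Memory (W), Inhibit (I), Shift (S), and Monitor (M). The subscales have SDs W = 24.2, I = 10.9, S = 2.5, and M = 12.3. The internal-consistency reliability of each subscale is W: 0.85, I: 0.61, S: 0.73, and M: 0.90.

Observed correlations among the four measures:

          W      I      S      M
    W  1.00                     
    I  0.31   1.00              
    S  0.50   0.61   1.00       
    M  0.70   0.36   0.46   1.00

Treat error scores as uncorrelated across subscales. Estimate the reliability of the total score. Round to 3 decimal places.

0.909

Var(W+I+S+M) = 24.2² + 10.9² + 2.5² + 12.3² + 2·[24.2·10.9·0.31 + 24.2·2.5·0.50 + 24.2·12.3·0.70 + 10.9·2.5·0.61 + 10.9·12.3·0.36 + 2.5·12.3·0.46] = 861.99 + 798.833 = 1660.82.
Under uncorrelated errors the observed covariances equal the true-score covariances, so only the own-variance terms attenuate.
True-score variance = [24.2²·0.85 + 10.9²·0.61 + 2.5²·0.73 + 12.3²·0.90] + 798.833 = 710.992 + 798.833 = 1509.82.
Reliability = 1509.82 / 1660.82 = 0.909.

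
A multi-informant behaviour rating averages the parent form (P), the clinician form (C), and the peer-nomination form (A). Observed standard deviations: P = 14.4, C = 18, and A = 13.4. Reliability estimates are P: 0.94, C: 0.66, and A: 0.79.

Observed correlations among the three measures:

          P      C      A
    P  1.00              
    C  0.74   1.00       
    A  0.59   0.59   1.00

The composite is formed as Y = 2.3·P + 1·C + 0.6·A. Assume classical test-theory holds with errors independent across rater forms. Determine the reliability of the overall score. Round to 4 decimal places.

Var(Y) = 2.3²·14.4² + 18² + 0.6²·13.4² + 2·[2.3·14.4·18·0.74 + 1.38·14.4·13.4·0.59 + 0.6·18·13.4·0.59] = 1485.58 + 1367.3 = 2852.88.
With uncorrelated errors the cross-covariances are all true-score covariance, so they carry over unchanged; only the diagonal terms shrink to ρᵢσᵢ².
True-score variance = [2.3²·14.4²·0.94 + 18²·0.66 + 0.6²·13.4²·0.79] + 1367.3 = 1296.03 + 1367.3 = 2663.33.
Reliability = 2663.33 / 2852.88 = 0.9336.

0.9336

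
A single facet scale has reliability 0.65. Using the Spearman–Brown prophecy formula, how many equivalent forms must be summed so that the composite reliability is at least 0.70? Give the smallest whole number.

k ≥ ρ*(1−ρ₁)/(ρ₁(1−ρ*)) = 0.70·0.35 / (0.65·0.30) = 1.256.
Smallest integer k = 2.

2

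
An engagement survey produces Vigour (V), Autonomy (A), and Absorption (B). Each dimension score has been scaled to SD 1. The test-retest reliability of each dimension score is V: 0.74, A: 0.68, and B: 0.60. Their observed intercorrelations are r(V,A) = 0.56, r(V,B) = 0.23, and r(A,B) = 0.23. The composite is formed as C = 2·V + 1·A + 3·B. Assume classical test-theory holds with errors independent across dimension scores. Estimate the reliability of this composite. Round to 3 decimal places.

0.757

Var(C) = 2² + 1 + 3² + 2·[2·0.56 + 6·0.23 + 3·0.23] = 14 + 6.38 = 20.38.
With uncorrelated errors the cross-covariances are all true-score covariance, so they carry over unchanged; only the diagonal terms shrink to ρᵢσᵢ².
True-score variance = [2²·0.74 + 0.68 + 3²·0.60] + 6.38 = 9.04 + 6.38 = 15.42.
Reliability = 15.42 / 20.38 = 0.757.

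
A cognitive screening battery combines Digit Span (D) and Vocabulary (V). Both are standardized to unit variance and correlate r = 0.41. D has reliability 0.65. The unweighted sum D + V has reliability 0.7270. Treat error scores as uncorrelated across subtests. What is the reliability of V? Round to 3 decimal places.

Var(D+V) = 2 + 2·0.41 = 2.820.
True-score variance = ρ_D + ρ_V + 2·0.41, so 0.7270 = (0.65 + ρ_V + 0.82) / 2.820.
ρ_V = 0.7270·2.820 − 0.65 − 0.82 = 0.580.

0.580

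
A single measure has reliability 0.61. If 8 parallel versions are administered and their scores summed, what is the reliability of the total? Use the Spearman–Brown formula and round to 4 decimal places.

ρ_k = kρ / (1 + (k−1)ρ) = 8·0.61 / (1 + 7·0.61) = 4.880 / 5.270 = 0.9260.

0.9260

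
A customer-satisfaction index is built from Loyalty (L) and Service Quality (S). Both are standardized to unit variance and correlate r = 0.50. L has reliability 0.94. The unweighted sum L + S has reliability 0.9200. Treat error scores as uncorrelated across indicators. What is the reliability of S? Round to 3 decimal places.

Var(L+S) = 2 + 2·0.50 = 3.000.
True-score variance = ρ_L + ρ_S + 2·0.50, so 0.9200 = (0.94 + ρ_S + 1.00) / 3.000.
ρ_S = 0.9200·3.000 − 0.94 − 1.00 = 0.820.

0.820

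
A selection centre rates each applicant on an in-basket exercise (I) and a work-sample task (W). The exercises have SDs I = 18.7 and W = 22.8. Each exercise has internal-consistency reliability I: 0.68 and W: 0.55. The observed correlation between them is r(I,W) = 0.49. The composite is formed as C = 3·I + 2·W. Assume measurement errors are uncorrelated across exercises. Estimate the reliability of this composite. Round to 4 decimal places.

Var(C) = 3²·18.7² + 2²·22.8² + 2·[6·18.7·22.8·0.49] = 5226.57 + 2507 = 7733.57.
Because errors are independent across components, Cov(Tᵢ,Tⱼ) = Cov(Xᵢ,Xⱼ); the off-diagonal part of the true-score variance is the same as above.
True-score variance = [3²·18.7²·0.68 + 2²·22.8²·0.55] + 2507 = 3283.75 + 2507 = 5790.75.
Reliability = 5790.75 / 7733.57 = 0.7488.

0.7488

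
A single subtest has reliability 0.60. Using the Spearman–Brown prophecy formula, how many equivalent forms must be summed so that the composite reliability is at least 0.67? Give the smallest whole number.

k ≥ ρ*(1−ρ₁)/(ρ₁(1−ρ*)) = 0.67·0.40 / (0.60·0.33) = 1.354.
Smallest integer k = 2.

2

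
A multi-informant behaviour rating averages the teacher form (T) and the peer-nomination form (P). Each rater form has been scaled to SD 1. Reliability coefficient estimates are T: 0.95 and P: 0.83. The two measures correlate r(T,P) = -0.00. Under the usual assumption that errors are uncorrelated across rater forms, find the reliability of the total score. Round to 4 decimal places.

Var(T+P) = 2 + 2·[-0.00] = 2 + 0 = 2.
Because errors are independent across components, Cov(Tᵢ,Tⱼ) = Cov(Xᵢ,Xⱼ); the off-diagonal part of the true-score variance is the same as above.
True-score variance = [0.95 + 0.83] + 0 = 1.78 + 0 = 1.78.
Reliability = 1.78 / 2 = 0.8900.

0.8900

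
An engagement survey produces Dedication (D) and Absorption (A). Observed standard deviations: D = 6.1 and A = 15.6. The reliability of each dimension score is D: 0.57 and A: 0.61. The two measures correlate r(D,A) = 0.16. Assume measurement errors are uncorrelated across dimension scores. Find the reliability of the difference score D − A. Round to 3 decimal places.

0.557

Var(D−A) = 6.1² + 15.6² − 2·6.1·15.6·0.16 = 280.57 − 30.4512 = 250.119.
Under uncorrelated errors the observed covariances equal the true-score covariances, so only the own-variance terms attenuate.
True-score variance = [6.1²·0.57 + 15.6²·0.61] − 30.4512 = 169.659 − 30.4512 = 139.208.
Reliability = 139.208 / 250.119 = 0.557.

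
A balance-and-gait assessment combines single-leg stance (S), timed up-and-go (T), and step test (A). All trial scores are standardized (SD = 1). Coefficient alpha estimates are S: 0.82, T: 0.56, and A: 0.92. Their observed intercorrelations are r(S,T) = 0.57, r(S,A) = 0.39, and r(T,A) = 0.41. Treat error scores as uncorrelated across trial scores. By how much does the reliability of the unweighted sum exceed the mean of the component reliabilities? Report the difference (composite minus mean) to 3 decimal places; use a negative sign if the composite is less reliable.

0.111

Var(sum) = 3 + 2.74 = 5.74; true-score variance = 2.3 + 2.74 = 5.04; composite reliability = 0.8780.
Mean component reliability = 0.7667.
Difference = 0.8780 − 0.7667 = 0.111.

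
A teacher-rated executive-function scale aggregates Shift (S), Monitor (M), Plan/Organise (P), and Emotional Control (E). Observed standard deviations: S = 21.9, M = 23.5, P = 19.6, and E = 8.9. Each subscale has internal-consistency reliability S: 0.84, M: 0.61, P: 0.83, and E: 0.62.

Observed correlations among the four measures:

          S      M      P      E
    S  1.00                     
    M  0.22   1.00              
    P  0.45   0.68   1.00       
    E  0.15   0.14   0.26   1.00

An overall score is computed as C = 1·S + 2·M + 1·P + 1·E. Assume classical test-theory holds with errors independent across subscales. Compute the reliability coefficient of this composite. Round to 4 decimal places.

0.8124

Var(C) = 21.9² + 2²·23.5² + 19.6² + 8.9² + 2·[2·21.9·23.5·0.22 + 21.9·19.6·0.45 + 21.9·8.9·0.15 + 2·23.5·19.6·0.68 + 2·23.5·8.9·0.14 + 19.6·8.9·0.26] = 3151.98 + 2358.35 = 5510.33.
Under uncorrelated errors the observed covariances equal the true-score covariances, so only the own-variance terms attenuate.
True-score variance = [21.9²·0.84 + 2²·23.5²·0.61 + 19.6²·0.83 + 8.9²·0.62] + 2358.35 = 2118.33 + 2358.35 = 4476.67.
Reliability = 4476.67 / 5510.33 = 0.8124.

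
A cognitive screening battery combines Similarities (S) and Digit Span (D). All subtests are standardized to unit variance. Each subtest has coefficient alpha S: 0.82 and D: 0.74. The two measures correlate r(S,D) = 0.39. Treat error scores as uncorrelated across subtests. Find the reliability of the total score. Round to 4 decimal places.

0.8417

Var(S+D) = 2 + 2·[0.39] = 2 + 0.78 = 2.78.
Because errors are independent across components, Cov(Tᵢ,Tⱼ) = Cov(Xᵢ,Xⱼ); the off-diagonal part of the true-score variance is the same as above.
True-score variance = [0.82 + 0.74] + 0.78 = 1.56 + 0.78 = 2.34.
Reliability = 2.34 / 2.78 = 0.8417.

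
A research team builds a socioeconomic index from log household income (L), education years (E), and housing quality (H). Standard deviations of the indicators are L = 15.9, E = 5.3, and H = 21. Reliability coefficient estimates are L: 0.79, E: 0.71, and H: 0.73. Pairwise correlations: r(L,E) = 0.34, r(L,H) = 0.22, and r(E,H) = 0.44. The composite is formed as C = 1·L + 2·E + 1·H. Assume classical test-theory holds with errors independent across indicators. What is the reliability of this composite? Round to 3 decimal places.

Var(C) = 15.9² + 2²·5.3² + 21² + 2·[2·15.9·5.3·0.34 + 15.9·21·0.22 + 2·5.3·21·0.44] = 806.17 + 457.411 = 1263.58.
Because errors are independent across components, Cov(Tᵢ,Tⱼ) = Cov(Xᵢ,Xⱼ); the off-diagonal part of the true-score variance is the same as above.
True-score variance = [15.9²·0.79 + 2²·5.3²·0.71 + 21²·0.73] + 457.411 = 601.426 + 457.411 = 1058.84.
Reliability = 1058.84 / 1263.58 = 0.838.

0.838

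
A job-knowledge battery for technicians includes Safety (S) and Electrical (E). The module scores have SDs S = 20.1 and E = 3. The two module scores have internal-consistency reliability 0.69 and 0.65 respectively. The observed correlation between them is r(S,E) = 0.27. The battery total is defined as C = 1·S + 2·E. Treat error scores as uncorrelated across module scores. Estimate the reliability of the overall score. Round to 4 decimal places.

0.7271

Var(C) = 20.1² + 2²·3² + 2·[2·20.1·3·0.27] = 440.01 + 65.124 = 505.134.
Because errors are independent across components, Cov(Tᵢ,Tⱼ) = Cov(Xᵢ,Xⱼ); the off-diagonal part of the true-score variance is the same as above.
True-score variance = [20.1²·0.69 + 2²·3²·0.65] + 65.124 = 302.167 + 65.124 = 367.291.
Reliability = 367.291 / 505.134 = 0.7271.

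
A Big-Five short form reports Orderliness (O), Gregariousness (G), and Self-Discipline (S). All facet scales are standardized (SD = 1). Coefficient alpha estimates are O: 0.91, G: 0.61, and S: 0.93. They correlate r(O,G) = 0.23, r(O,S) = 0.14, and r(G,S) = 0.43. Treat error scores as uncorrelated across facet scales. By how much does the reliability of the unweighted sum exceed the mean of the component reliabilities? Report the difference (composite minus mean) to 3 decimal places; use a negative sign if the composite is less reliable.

0.064

Var(sum) = 3 + 1.6 = 4.6; true-score variance = 2.45 + 1.6 = 4.05; composite reliability = 0.8804.
Mean component reliability = 0.8167.
Difference = 0.8804 − 0.8167 = 0.064.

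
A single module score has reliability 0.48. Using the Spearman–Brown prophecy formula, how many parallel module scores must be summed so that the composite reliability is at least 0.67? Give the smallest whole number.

k ≥ ρ*(1−ρ₁)/(ρ₁(1−ρ*)) = 0.67·0.52 / (0.48·0.33) = 2.199.
Smallest integer k = 3.

3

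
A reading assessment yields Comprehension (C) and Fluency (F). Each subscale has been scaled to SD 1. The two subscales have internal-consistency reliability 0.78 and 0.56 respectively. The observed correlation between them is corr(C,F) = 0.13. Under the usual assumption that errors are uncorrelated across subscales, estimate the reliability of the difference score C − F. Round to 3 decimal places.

Var(C−F) = 1 + 1 − 2·0.13 = 2 − 0.26 = 1.74.
With uncorrelated errors the cross-covariances are all true-score covariance, so they carry over unchanged; only the diagonal terms shrink to ρᵢσᵢ².
True-score variance = [0.78 + 0.56] − 0.26 = 1.34 − 0.26 = 1.08.
Reliability = 1.08 / 1.74 = 0.621.

0.621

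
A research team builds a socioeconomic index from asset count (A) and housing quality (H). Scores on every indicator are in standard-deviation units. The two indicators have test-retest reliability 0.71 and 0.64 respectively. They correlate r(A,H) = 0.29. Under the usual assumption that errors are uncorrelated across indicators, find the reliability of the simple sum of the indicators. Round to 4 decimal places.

0.7481

Var(A+H) = 2 + 2·[0.29] = 2 + 0.58 = 2.58.
Because errors are independent across components, Cov(Tᵢ,Tⱼ) = Cov(Xᵢ,Xⱼ); the off-diagonal part of the true-score variance is the same as above.
True-score variance = [0.71 + 0.64] + 0.58 = 1.35 + 0.58 = 1.93.
Reliability = 1.93 / 2.58 = 0.7481.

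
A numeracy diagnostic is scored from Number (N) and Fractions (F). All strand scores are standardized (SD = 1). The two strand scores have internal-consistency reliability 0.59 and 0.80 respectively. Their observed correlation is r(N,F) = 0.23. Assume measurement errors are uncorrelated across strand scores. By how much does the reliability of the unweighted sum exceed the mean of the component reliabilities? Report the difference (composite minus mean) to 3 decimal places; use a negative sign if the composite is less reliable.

0.057

Var(sum) = 2 + 0.46 = 2.46; true-score variance = 1.39 + 0.46 = 1.85; composite reliability = 0.7520.
Mean component reliability = 0.6950.
Difference = 0.7520 − 0.6950 = 0.057.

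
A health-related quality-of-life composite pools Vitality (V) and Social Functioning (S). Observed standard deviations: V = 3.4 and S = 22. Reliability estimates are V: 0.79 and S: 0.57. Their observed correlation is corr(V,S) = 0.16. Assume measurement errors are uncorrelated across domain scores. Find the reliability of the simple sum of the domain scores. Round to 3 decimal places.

0.595

Var(V+S) = 3.4² + 22² + 2·[3.4·22·0.16] = 495.56 + 23.936 = 519.496.
Under uncorrelated errors the observed covariances equal the true-score covariances, so only the own-variance terms attenuate.
True-score variance = [3.4²·0.79 + 22²·0.57] + 23.936 = 285.012 + 23.936 = 308.948.
Reliability = 308.948 / 519.496 = 0.595.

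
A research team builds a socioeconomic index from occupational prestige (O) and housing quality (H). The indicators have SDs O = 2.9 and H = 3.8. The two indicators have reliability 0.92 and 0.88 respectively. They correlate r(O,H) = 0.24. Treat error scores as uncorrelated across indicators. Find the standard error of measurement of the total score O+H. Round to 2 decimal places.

1.55

Var(total) = 22.85 + 5.2896 = 28.1396.
True-score variance = 20.4444 + 5.2896 = 25.734, so reliability = 0.9145.
Error variance = 28.1396 − 25.734 = 2.4056; SEM = √2.4056 = 1.55.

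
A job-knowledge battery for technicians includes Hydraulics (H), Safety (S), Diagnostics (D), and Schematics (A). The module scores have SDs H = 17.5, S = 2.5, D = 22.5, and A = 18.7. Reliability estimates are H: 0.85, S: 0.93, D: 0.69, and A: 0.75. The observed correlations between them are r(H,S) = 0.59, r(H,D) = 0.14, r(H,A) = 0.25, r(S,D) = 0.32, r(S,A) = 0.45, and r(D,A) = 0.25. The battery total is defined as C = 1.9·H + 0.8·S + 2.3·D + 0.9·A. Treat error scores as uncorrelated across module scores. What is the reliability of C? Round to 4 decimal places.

Var(C) = 1.9²·17.5² + 0.8²·2.5² + 2.3²·22.5² + 0.9²·18.7² + 2·[1.52·17.5·2.5·0.59 + 4.37·17.5·22.5·0.14 + 1.71·17.5·18.7·0.25 + 1.84·2.5·22.5·0.32 + 0.72·2.5·18.7·0.45 + 2.07·22.5·18.7·0.25] = 4070.87 + 1372.07 = 5442.95.
Because errors are independent across components, Cov(Tᵢ,Tⱼ) = Cov(Xᵢ,Xⱼ); the off-diagonal part of the true-score variance is the same as above.
True-score variance = [1.9²·17.5²·0.85 + 0.8²·2.5²·0.93 + 2.3²·22.5²·0.69 + 0.9²·18.7²·0.75] + 1372.07 = 3003.75 + 1372.07 = 4375.82.
Reliability = 4375.82 / 5442.95 = 0.8039.

0.8039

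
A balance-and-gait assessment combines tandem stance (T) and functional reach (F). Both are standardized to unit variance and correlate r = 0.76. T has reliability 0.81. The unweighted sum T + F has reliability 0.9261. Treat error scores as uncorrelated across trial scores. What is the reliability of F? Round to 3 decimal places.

Var(T+F) = 2 + 2·0.76 = 3.520.
True-score variance = ρ_T + ρ_F + 2·0.76, so 0.9261 = (0.81 + ρ_F + 1.52) / 3.520.
ρ_F = 0.9261·3.520 − 0.81 − 1.52 = 0.930.

0.930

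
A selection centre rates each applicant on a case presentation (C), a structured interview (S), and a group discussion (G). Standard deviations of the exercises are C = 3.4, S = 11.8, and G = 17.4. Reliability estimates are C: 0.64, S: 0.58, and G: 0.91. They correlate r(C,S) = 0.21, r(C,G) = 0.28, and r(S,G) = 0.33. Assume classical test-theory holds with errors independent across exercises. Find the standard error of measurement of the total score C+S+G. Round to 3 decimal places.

9.481

Var(total) = 453.56 + 185.491 = 639.051.
True-score variance = 363.669 + 185.491 = 549.16, so reliability = 0.8593.
Error variance = 639.051 − 549.16 = 89.8908; SEM = √89.8908 = 9.481.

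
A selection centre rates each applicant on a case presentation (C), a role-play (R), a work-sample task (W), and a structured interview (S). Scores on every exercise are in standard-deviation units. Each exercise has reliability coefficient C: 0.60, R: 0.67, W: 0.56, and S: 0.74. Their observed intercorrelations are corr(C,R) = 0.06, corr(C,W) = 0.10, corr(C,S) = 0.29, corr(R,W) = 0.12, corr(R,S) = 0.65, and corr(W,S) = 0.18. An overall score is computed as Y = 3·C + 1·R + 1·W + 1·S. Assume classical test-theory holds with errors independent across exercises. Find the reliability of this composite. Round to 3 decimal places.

0.721

Var(Y) = 3² + 1 + 1 + 1 + 2·[3·0.06 + 3·0.10 + 3·0.29 + 0.12 + 0.65 + 0.18] = 12 + 4.6 = 16.6.
With uncorrelated errors the cross-covariances are all true-score covariance, so they carry over unchanged; only the diagonal terms shrink to ρᵢσᵢ².
True-score variance = [3²·0.60 + 0.67 + 0.56 + 0.74] + 4.6 = 7.37 + 4.6 = 11.97.
Reliability = 11.97 / 16.6 = 0.721.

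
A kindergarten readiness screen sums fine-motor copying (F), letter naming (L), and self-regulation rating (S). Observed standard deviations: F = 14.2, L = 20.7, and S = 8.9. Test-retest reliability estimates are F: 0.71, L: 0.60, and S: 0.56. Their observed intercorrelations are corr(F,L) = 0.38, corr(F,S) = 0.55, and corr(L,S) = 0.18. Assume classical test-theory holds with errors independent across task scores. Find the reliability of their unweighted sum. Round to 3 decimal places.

0.767

Var(F+L+S) = 14.2² + 20.7² + 8.9² + 2·[14.2·20.7·0.38 + 14.2·8.9·0.55 + 20.7·8.9·0.18] = 709.34 + 428.735 = 1138.08.
Under uncorrelated errors the observed covariances equal the true-score covariances, so only the own-variance terms attenuate.
True-score variance = [14.2²·0.71 + 20.7²·0.60 + 8.9²·0.56] + 428.735 = 444.616 + 428.735 = 873.351.
Reliability = 873.351 / 1138.08 = 0.767.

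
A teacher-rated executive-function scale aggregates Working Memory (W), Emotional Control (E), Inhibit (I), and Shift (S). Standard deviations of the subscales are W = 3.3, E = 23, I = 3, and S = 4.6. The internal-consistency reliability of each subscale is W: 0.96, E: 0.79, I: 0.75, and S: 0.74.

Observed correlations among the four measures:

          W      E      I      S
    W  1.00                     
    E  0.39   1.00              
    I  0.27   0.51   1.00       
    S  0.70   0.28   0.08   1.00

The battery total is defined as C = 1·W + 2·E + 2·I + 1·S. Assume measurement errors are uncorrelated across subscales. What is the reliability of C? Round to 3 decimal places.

Var(C) = 3.3² + 2²·23² + 2²·3² + 4.6² + 2·[2·3.3·23·0.39 + 2·3.3·3·0.27 + 3.3·4.6·0.70 + 4·23·3·0.51 + 2·23·4.6·0.28 + 2·3·4.6·0.08] = 2184.05 + 554.78 = 2738.83.
With uncorrelated errors the cross-covariances are all true-score covariance, so they carry over unchanged; only the diagonal terms shrink to ρᵢσᵢ².
True-score variance = [3.3²·0.96 + 2²·23²·0.79 + 2²·3²·0.75 + 4.6²·0.74] + 554.78 = 1724.75 + 554.78 = 2279.53.
Reliability = 2279.53 / 2738.83 = 0.832.

0.832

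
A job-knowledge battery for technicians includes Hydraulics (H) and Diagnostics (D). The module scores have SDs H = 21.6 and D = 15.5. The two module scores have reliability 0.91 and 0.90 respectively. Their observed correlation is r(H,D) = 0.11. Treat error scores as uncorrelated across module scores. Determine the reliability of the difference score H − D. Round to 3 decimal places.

0.896

Var(H−D) = 21.6² + 15.5² − 2·21.6·15.5·0.11 = 706.81 − 73.656 = 633.154.
Under uncorrelated errors the observed covariances equal the true-score covariances, so only the own-variance terms attenuate.
True-score variance = [21.6²·0.91 + 15.5²·0.90] − 73.656 = 640.795 − 73.656 = 567.139.
Reliability = 567.139 / 633.154 = 0.896.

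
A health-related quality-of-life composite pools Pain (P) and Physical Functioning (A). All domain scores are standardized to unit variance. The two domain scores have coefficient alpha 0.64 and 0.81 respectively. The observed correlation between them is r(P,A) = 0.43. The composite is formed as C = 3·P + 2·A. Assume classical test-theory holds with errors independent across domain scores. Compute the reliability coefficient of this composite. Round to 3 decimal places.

Var(C) = 3² + 2² + 2·[6·0.43] = 13 + 5.16 = 18.16.
Because errors are independent across components, Cov(Tᵢ,Tⱼ) = Cov(Xᵢ,Xⱼ); the off-diagonal part of the true-score variance is the same as above.
True-score variance = [3²·0.64 + 2²·0.81] + 5.16 = 9 + 5.16 = 14.16.
Reliability = 14.16 / 18.16 = 0.780.

0.780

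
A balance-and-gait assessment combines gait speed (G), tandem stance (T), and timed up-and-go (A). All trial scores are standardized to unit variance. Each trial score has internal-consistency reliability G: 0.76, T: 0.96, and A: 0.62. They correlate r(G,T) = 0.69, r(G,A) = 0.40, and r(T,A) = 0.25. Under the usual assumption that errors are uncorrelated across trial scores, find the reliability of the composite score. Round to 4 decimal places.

0.8838

Var(G+T+A) = 3 + 2·[0.69 + 0.40 + 0.25] = 3 + 2.68 = 5.68.
Because errors are independent across components, Cov(Tᵢ,Tⱼ) = Cov(Xᵢ,Xⱼ); the off-diagonal part of the true-score variance is the same as above.
True-score variance = [0.76 + 0.96 + 0.62] + 2.68 = 2.34 + 2.68 = 5.02.
Reliability = 5.02 / 5.68 = 0.8838.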